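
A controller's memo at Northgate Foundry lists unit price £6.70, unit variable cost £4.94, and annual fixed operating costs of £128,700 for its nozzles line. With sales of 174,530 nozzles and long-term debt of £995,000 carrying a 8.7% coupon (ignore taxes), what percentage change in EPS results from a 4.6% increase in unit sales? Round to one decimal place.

Total contribution margin = 174,530 × £1.76 = £307,172.80.
Operating income = contribution − fixed costs = £307,172.80 − £128,700 = £178,472.80.
After interest of £86,565.00, pre-tax earnings = £91,907.80.
DCL = total CM / (EBIT − I) = £307,172.80 / £91,907.80 = 3.3422.
EPS therefore changes by 3.3422 × (+4.6%) = +15.4%.

+15.4%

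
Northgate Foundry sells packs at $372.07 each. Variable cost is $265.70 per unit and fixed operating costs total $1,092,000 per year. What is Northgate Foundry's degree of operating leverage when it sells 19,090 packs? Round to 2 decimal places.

2.16

At 19,090 units, contribution = 19,090 × $106.37 = $2,030,603.30.
Subtracting fixed costs: EBIT = $2,030,603.30 − $1,092,000 = $938,603.30.
Degree of operating leverage = $2,030,603.30 / $938,603.30 = 2.1634.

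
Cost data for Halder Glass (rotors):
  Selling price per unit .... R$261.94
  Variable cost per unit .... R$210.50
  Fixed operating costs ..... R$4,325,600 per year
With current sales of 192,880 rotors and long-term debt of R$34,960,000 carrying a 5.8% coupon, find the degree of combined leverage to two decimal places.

2.78

Contribution at this volume is 192,880 × R$51.44 = R$9,921,747.20.
Operating income = contribution − fixed costs = R$9,921,747.20 − R$4,325,600 = R$5,596,147.20. Interest = R$2,027,680.00.
DOL = R$9,921,747.20 ÷ R$5,596,147.20 = 1.7730; DFL = R$5,596,147.20 ÷ R$3,568,467.20 = 1.5682.
Combined leverage = 1.7730 × 1.5682 = 2.7804.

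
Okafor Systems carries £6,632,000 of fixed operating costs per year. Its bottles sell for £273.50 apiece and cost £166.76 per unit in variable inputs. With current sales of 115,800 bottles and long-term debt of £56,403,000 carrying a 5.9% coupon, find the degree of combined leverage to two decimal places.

5.15

Total contribution margin = 115,800 × £106.74 = £12,360,492.00.
Subtracting fixed costs: EBIT = £12,360,492.00 − £6,632,000 = £5,728,492.00. Interest = £3,327,777.00, so EBIT − I = £2,400,715.00.
Degree of total leverage = total CM / (EBIT − interest) = £12,360,492.00 / £2,400,715.00 = 5.1487.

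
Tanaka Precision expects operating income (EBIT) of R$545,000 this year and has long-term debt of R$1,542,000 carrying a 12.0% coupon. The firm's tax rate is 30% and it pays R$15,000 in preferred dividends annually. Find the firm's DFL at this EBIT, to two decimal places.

Interest = R$185,040.00.
Pre-tax preferred-dividend burden = R$15,000 ÷ (1 − 0.30) = R$21,428.57.
DFL = EBIT ÷ [EBIT − I − D_p/(1−t)] = R$545,000 ÷ [R$545,000 − R$185,040.00 − R$21,428.57] = R$545,000 ÷ R$338,531.43 = 1.6099.

1.61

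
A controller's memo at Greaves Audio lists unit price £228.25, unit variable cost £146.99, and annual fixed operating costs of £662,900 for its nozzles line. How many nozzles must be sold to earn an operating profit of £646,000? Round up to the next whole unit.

Unit CM = price − variable cost = £228.25 − £146.99 = £81.26.
Need Q such that Q × £81.26 − £662,900 = £646,000, i.e. Q = £1,308,900 / £81.26 = 16,107.56 → 16,108.

16,108 nozzles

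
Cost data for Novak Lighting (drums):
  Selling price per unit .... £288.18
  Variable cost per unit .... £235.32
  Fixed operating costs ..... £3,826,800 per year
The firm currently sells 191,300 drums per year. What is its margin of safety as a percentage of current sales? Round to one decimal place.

62.2%

Contribution margin per unit = £288.18 − £235.32 = £52.86. Break-even units = £3,826,800 ÷ £52.86 = 72,395.01; break-even revenue = 72,395.01 × £288.18 = £20,862,792.74.
Actual sales revenue = 191,300 × £288.18 = £55,128,834.00.
Margin of safety = (£55,128,834.00 − £20,862,792.74) ÷ £55,128,834.00 = 62.2%.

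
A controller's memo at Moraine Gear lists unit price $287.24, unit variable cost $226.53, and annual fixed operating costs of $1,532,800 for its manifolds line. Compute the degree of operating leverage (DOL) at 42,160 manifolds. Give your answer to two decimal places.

2.49

At 42,160 units, contribution = 42,160 × $60.71 = $2,559,533.60.
Operating income = contribution − fixed costs = $2,559,533.60 − $1,532,800 = $1,026,733.60.
DOL = contribution ÷ EBIT = $2,559,533.60 ÷ $1,026,733.60 = 2.4929.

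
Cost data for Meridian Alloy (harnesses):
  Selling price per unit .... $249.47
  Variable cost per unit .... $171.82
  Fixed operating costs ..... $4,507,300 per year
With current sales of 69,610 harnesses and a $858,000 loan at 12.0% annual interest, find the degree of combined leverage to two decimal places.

6.80

At 69,610 units, contribution = 69,610 × $77.65 = $5,405,216.50.
EBIT = $5,405,216.50 − $4,507,300 = $897,916.50. Interest = $102,960.00.
DOL = $5,405,216.50 ÷ $897,916.50 = 6.0197; DFL = $897,916.50 ÷ $794,956.50 = 1.1295.
Combined leverage = 6.0197 × 1.1295 = 6.7993.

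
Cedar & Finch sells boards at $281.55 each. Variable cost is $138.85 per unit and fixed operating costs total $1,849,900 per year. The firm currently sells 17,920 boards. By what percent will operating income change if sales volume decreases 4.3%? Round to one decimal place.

Contribution at this volume is 17,920 × $142.70 = $2,557,184.00.
EBIT = $2,557,184.00 − $1,849,900 = $707,284.00.
DOL = contribution ÷ EBIT = $2,557,184.00 ÷ $707,284.00 = 3.6155.
%ΔEBIT = DOL × %ΔSales = 3.6155 × -4.3% = -15.5%.

-15.5%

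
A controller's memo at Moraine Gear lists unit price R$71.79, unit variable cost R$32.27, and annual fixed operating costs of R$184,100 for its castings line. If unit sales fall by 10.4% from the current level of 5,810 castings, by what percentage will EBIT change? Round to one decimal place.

-52.5%

At 5,810 units, contribution = 5,810 × R$39.52 = R$229,611.20.
EBIT = R$229,611.20 − R$184,100 = R$45,511.20.
DOL = contribution ÷ EBIT = R$229,611.20 ÷ R$45,511.20 = 5.0452.
%ΔEBIT = DOL × %ΔSales = 5.0452 × -10.4% = -52.5%.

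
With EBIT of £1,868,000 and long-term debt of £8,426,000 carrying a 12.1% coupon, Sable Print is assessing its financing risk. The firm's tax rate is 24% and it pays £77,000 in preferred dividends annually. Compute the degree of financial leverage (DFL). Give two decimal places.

Annual interest charges come to £1,019,546.00.
Pre-tax preferred-dividend burden = £77,000 ÷ (1 − 0.24) = £101,315.79.
DFL = EBIT ÷ [EBIT − I − D_p/(1−t)] = £1,868,000 ÷ [£1,868,000 − £1,019,546.00 − £101,315.79] = £1,868,000 ÷ £747,138.21 = 2.5002.

2.50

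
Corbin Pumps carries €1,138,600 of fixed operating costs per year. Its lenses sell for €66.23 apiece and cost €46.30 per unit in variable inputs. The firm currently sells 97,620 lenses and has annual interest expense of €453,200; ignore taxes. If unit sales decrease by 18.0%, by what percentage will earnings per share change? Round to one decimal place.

Total contribution margin = 97,620 × €19.93 = €1,945,566.60.
Operating income = contribution − fixed costs = €1,945,566.60 − €1,138,600 = €806,966.60.
After interest of €453,200.00, pre-tax earnings = €353,766.60.
DCL = total CM / (EBIT − I) = €1,945,566.60 / €353,766.60 = 5.4996.
%ΔEPS = DCL × %ΔSales = 5.4996 × -18.0% = -99.0%.

-99.0%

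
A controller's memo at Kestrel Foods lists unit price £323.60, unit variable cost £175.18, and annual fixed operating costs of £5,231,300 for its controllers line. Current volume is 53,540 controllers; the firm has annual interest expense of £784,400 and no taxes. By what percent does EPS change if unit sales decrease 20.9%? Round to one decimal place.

At 53,540 units, contribution = 53,540 × £148.42 = £7,946,406.80.
EBIT = £7,946,406.80 − £5,231,300 = £2,715,106.80.
Interest = £784,400.00, so EBIT − I = £1,930,706.80.
Degree of combined leverage = contribution ÷ (EBIT − I) = £7,946,406.80 ÷ £1,930,706.80 = 4.1158.
%ΔEPS = DCL × %ΔSales = 4.1158 × -20.9% = -86.0%.

-86.0%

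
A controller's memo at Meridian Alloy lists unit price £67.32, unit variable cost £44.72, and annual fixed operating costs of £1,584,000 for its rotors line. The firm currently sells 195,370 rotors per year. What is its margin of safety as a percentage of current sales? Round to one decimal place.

Unit CM = price − variable cost = £67.32 − £44.72 = £22.60. Break-even units = £1,584,000 ÷ £22.60 = 70,088.50; break-even revenue = 70,088.50 × £67.32 = £4,718,357.52.
Current sales = 195,370 × £67.32 = £13,152,308.40.
Margin of safety = (£13,152,308.40 − £4,718,357.52) ÷ £13,152,308.40 = 64.1%.

64.1%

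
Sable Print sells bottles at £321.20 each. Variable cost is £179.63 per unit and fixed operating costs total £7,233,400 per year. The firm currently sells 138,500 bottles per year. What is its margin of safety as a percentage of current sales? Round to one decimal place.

Contribution margin per unit = £321.20 − £179.63 = £141.57. Break-even units = £7,233,400 ÷ £141.57 = 51,094.16; break-even revenue = 51,094.16 × £321.20 = £16,411,443.67.
Actual sales revenue = 138,500 × £321.20 = £44,486,200.00.
Margin of safety = (£44,486,200.00 − £16,411,443.67) ÷ £44,486,200.00 = 63.1%.

63.1%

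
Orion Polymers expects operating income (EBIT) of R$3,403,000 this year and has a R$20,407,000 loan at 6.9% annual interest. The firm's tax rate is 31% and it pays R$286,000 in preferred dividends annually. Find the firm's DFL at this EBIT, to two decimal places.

Interest = R$1,408,083.00.
Preferred dividends grossed up pre-tax: R$286,000 / (1 − 0.31) = R$414,492.75.
DFL = EBIT ÷ [EBIT − I − D_p/(1−t)] = R$3,403,000 ÷ [R$3,403,000 − R$1,408,083.00 − R$414,492.75] = R$3,403,000 ÷ R$1,580,424.25 = 2.1532.

2.15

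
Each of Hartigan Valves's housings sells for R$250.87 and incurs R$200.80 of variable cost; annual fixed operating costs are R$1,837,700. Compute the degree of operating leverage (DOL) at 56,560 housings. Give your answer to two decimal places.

Contribution at this volume is 56,560 × R$50.07 = R$2,831,959.20.
Operating income = contribution − fixed costs = R$2,831,959.20 − R$1,837,700 = R$994,259.20.
DOL = contribution ÷ EBIT = R$2,831,959.20 ÷ R$994,259.20 = 2.8483.

2.85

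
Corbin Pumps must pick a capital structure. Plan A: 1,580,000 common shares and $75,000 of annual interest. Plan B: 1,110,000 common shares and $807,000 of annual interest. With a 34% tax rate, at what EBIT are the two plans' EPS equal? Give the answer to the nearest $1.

Set EPS_A = EPS_B: (EBIT − $75,000)(1 − 0.34) ÷ 1,580,000 = (EBIT − $807,000)(1 − 0.34) ÷ 1,110,000.
Cancelling (1 − t) and cross-multiplying: 1,110,000·(EBIT − 75,000) = 1,580,000·(EBIT − 807,000).
Solving, EBIT = (807,000·1,580,000 − 75,000·1,110,000) / (1,580,000 − 1,110,000) = 1,191,810,000,000 / 470,000 = 2,535,765.96.

$2,535,766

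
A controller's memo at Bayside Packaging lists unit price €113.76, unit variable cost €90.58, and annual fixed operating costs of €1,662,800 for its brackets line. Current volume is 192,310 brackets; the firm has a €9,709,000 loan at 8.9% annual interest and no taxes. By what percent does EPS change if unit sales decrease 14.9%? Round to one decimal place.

-34.4%

Total contribution margin = 192,310 × €23.18 = €4,457,745.80.
EBIT = €4,457,745.80 − €1,662,800 = €2,794,945.80.
Interest = €864,101.00, so EBIT − I = €1,930,844.80.
DCL = total CM / (EBIT − I) = €4,457,745.80 / €1,930,844.80 = 2.3087.
%ΔEPS = DCL × %ΔSales = 2.3087 × -14.9% = -34.4%.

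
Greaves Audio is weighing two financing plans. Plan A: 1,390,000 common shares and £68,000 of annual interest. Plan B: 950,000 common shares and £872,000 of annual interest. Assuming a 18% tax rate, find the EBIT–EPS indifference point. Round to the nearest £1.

£2,607,909

At indifference, (EBIT − 68,000)(1 − t)/1,390,000 = (EBIT − 872,000)(1 − t)/950,000.
Cancelling (1 − t) and cross-multiplying: 950,000·(EBIT − 68,000) = 1,390,000·(EBIT − 872,000).
Solving, EBIT = (872,000·1,390,000 − 68,000·950,000) / (1,390,000 − 950,000) = 1,147,480,000,000 / 440,000 = 2,607,909.09.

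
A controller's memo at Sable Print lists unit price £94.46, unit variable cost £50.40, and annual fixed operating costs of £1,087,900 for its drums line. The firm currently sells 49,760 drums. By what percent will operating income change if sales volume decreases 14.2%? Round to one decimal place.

Contribution at this volume is 49,760 × £44.06 = £2,192,425.60.
Operating income = contribution − fixed costs = £2,192,425.60 − £1,087,900 = £1,104,525.60.
So DOL = total CM / EBIT = £2,192,425.60 / £1,104,525.60 = 1.9849.
Operating income changes by 1.9849 × -14.2% = -28.2%.

-28.2%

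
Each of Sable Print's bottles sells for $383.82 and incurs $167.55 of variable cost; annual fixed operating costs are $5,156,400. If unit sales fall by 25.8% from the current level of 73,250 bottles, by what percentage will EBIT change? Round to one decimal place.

Contribution at this volume is 73,250 × $216.27 = $15,841,777.50.
EBIT = $15,841,777.50 − $5,156,400 = $10,685,377.50.
DOL = contribution ÷ EBIT = $15,841,777.50 ÷ $10,685,377.50 = 1.4826.
Operating income changes by 1.4826 × -25.8% = -38.3%.

-38.3%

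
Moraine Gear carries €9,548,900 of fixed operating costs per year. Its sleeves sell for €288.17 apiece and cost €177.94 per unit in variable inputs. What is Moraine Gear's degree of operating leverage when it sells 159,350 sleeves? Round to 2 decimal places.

2.19

Contribution at this volume is 159,350 × €110.23 = €17,565,150.50.
Operating income = contribution − fixed costs = €17,565,150.50 − €9,548,900 = €8,016,250.50.
DOL = contribution ÷ EBIT = €17,565,150.50 ÷ €8,016,250.50 = 2.1912.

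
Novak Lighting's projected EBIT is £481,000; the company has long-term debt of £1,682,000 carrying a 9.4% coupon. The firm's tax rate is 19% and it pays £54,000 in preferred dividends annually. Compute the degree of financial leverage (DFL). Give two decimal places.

1.88

Annual interest charges come to £158,108.00.
Pre-tax preferred-dividend burden = £54,000 ÷ (1 − 0.19) = £66,666.67.
DFL = EBIT ÷ [EBIT − I − D_p/(1−t)] = £481,000 ÷ [£481,000 − £158,108.00 − £66,666.67] = £481,000 ÷ £256,225.33 = 1.8773.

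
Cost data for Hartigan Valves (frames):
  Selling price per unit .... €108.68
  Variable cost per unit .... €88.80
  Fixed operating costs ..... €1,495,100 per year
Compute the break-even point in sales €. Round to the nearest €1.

€8,173,414

CM per unit = €108.68 − €88.80 = €19.88; CM ratio = €19.88 / €108.68 = 0.1829.
Break-even revenue = fixed costs × price ÷ CM = €1,495,100 × €108.68 ÷ €19.88 = €8,173,414.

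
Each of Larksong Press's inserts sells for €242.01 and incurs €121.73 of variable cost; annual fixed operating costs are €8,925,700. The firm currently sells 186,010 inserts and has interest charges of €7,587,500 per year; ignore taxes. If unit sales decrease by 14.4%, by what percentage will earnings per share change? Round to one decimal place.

-55.0%

Total contribution margin = 186,010 × €120.28 = €22,373,282.80.
Subtracting fixed costs: EBIT = €22,373,282.80 − €8,925,700 = €13,447,582.80.
After interest of €7,587,500.00, pre-tax earnings = €5,860,082.80.
DCL = total CM / (EBIT − I) = €22,373,282.80 / €5,860,082.80 = 3.8179.
EPS therefore changes by 3.8179 × (-14.4%) = -55.0%.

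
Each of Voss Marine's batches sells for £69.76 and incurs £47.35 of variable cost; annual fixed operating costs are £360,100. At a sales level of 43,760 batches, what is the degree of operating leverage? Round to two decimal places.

1.58

At 43,760 units, contribution = 43,760 × £22.41 = £980,661.60.
Operating income = contribution − fixed costs = £980,661.60 − £360,100 = £620,561.60.
Degree of operating leverage = £980,661.60 / £620,561.60 = 1.5803.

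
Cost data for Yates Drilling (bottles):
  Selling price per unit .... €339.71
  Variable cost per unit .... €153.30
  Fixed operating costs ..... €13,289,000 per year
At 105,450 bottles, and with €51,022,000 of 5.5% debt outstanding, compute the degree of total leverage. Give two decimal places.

5.52

Total contribution margin = 105,450 × €186.41 = €19,656,934.50.
Subtracting fixed costs: EBIT = €19,656,934.50 − €13,289,000 = €6,367,934.50. Interest = €2,806,210.00.
DOL = €19,656,934.50 ÷ €6,367,934.50 = 3.0869; DFL = €6,367,934.50 ÷ €3,561,724.50 = 1.7879.
Combined leverage = 3.0869 × 1.7879 = 5.5191.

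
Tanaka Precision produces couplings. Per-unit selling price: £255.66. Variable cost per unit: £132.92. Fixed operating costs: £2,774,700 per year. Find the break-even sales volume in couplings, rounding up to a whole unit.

Each unit contributes £255.66 − £132.92 = £122.74.
Break-even volume = fixed costs ÷ CM per unit = £2,774,700 ÷ £122.74 = 22,606.32, so 22,607 couplings.

22,607 couplings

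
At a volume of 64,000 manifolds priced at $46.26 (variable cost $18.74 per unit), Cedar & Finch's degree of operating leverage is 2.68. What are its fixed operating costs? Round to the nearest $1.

Contribution at this volume is 64,000 × $27.52 = $1,761,280.00.
Since DOL = CM ÷ EBIT, EBIT = $1,761,280.00 ÷ 2.68 = $657,194.03.
Fixed costs = CM − EBIT = $1,761,280.00 − $657,194.03 = $1,104,086.

$1,104,086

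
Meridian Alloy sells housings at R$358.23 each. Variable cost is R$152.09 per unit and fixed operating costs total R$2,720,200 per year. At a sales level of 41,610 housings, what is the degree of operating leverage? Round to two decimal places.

Total contribution margin = 41,610 × R$206.14 = R$8,577,485.40.
EBIT = R$8,577,485.40 − R$2,720,200 = R$5,857,285.40.
Degree of operating leverage = R$8,577,485.40 / R$5,857,285.40 = 1.4644.

1.46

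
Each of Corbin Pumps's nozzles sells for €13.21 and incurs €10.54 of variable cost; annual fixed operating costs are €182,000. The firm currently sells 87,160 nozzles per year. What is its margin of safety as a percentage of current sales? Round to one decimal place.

Unit CM = price − variable cost = €13.21 − €10.54 = €2.67. Break-even units = €182,000 ÷ €2.67 = 68,164.79; break-even revenue = 68,164.79 × €13.21 = €900,456.93.
Current sales = 87,160 × €13.21 = €1,151,383.60.
Margin of safety = (€1,151,383.60 − €900,456.93) ÷ €1,151,383.60 = 21.8%.

21.8%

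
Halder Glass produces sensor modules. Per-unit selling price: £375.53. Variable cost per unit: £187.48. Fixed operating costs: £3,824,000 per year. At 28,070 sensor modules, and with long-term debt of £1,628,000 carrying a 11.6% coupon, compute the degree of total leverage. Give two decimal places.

Contribution at this volume is 28,070 × £188.05 = £5,278,563.50.
EBIT = £5,278,563.50 − £3,824,000 = £1,454,563.50. Interest = £188,848.00.
DOL = £5,278,563.50 ÷ £1,454,563.50 = 3.6290; DFL = £1,454,563.50 ÷ £1,265,715.50 = 1.1492.
DCL = DOL × DFL = 3.6290 × 1.1492 = 4.1704.

4.17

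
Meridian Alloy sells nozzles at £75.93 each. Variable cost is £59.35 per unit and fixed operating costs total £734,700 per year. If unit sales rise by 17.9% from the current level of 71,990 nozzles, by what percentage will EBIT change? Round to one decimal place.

Total contribution margin = 71,990 × £16.58 = £1,193,594.20.
Operating income = contribution − fixed costs = £1,193,594.20 − £734,700 = £458,894.20.
So DOL = total CM / EBIT = £1,193,594.20 / £458,894.20 = 2.6010.
So EBIT moves 2.6010 × (+17.9%) = +46.6%.

+46.6%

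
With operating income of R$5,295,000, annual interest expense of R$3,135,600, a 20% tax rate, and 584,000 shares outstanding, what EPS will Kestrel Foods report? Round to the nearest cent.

R$2.96

Interest = R$3,135,600.00, so EBT = R$5,295,000 − R$3,135,600.00 = R$2,159,400.00.
After tax at 20%: net income = R$2,159,400.00 × 0.80 = R$1,727,520.00.
Per share: R$1,727,520.00 / 584,000 shares = R$2.96.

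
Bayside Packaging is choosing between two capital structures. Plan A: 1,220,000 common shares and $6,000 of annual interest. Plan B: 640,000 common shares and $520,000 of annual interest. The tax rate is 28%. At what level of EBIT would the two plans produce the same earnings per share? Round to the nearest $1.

Set EPS_A = EPS_B: (EBIT − $6,000)(1 − 0.28) ÷ 1,220,000 = (EBIT − $520,000)(1 − 0.28) ÷ 640,000.
Cancelling (1 − t) and cross-multiplying: 640,000·(EBIT − 6,000) = 1,220,000·(EBIT − 520,000).
Solving, EBIT = (520,000·1,220,000 − 6,000·640,000) / (1,220,000 − 640,000) = 630,560,000,000 / 580,000 = 1,087,172.41.

$1,087,172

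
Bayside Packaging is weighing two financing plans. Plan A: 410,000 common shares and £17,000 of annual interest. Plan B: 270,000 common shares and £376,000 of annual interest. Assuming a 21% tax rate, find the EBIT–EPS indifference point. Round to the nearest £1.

£1,068,357

At indifference, (EBIT − 17,000)(1 − t)/410,000 = (EBIT − 376,000)(1 − t)/270,000.
Cancelling (1 − t) and cross-multiplying: 270,000·(EBIT − 17,000) = 410,000·(EBIT − 376,000).
Solving, EBIT = (376,000·410,000 − 17,000·270,000) / (410,000 − 270,000) = 149,570,000,000 / 140,000 = 1,068,357.14.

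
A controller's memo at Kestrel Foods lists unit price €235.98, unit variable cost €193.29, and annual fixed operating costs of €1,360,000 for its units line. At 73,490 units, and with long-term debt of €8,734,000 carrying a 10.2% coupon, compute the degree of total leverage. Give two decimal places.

3.54

Contribution at this volume is 73,490 × €42.69 = €3,137,288.10.
EBIT = €3,137,288.10 − €1,360,000 = €1,777,288.10. Interest = €890,868.00, so EBIT − I = €886,420.10.
Degree of total leverage = total CM / (EBIT − interest) = €3,137,288.10 / €886,420.10 = 3.5393.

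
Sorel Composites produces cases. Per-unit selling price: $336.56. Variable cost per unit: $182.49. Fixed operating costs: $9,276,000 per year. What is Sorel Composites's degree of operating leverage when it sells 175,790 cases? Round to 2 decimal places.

At 175,790 units, contribution = 175,790 × $154.07 = $27,083,965.30.
Subtracting fixed costs: EBIT = $27,083,965.30 − $9,276,000 = $17,807,965.30.
Degree of operating leverage = $27,083,965.30 / $17,807,965.30 = 1.5209.

1.52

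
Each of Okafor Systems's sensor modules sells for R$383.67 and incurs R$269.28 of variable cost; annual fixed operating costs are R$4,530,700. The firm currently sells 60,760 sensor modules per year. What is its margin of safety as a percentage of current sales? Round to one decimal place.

34.8%

Contribution margin per unit = R$383.67 − R$269.28 = R$114.39. Break-even units = R$4,530,700 ÷ R$114.39 = 39,607.48; break-even revenue = 39,607.48 × R$383.67 = R$15,196,203.07.
Actual sales revenue = 60,760 × R$383.67 = R$23,311,789.20.
Margin of safety = (R$23,311,789.20 − R$15,196,203.07) ÷ R$23,311,789.20 = 34.8%.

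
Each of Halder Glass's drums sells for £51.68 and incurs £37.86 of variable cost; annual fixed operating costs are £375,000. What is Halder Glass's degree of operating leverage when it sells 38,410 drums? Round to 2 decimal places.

At 38,410 units, contribution = 38,410 × £13.82 = £530,826.20.
Operating income = contribution − fixed costs = £530,826.20 − £375,000 = £155,826.20.
Degree of operating leverage = £530,826.20 / £155,826.20 = 3.4065.

3.41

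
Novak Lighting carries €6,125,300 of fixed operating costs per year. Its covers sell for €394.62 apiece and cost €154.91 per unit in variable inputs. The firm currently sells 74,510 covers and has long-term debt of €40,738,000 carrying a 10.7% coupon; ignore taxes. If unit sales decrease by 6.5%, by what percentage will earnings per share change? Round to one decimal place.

-15.7%

At 74,510 units, contribution = 74,510 × €239.71 = €17,860,792.10.
EBIT = €17,860,792.10 − €6,125,300 = €11,735,492.10.
After interest of €4,358,966.00, pre-tax earnings = €7,376,526.10.
Degree of combined leverage = contribution ÷ (EBIT − I) = €17,860,792.10 ÷ €7,376,526.10 = 2.4213.
EPS therefore changes by 2.4213 × (-6.5%) = -15.7%.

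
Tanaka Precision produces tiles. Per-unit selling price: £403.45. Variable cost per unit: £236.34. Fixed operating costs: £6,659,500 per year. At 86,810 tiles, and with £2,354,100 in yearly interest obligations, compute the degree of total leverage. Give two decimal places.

2.64

Total contribution margin = 86,810 × £167.11 = £14,506,819.10.
EBIT = £14,506,819.10 − £6,659,500 = £7,847,319.10. Interest = £2,354,100.00.
DOL = £14,506,819.10 ÷ £7,847,319.10 = 1.8486; DFL = £7,847,319.10 ÷ £5,493,219.10 = 1.4285.
DCL = DOL × DFL = 1.8486 × 1.4285 = 2.6407.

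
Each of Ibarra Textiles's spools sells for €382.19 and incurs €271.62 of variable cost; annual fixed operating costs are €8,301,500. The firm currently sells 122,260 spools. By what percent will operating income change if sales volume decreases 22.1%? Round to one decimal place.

-57.3%

At 122,260 units, contribution = 122,260 × €110.57 = €13,518,288.20.
Operating income = contribution − fixed costs = €13,518,288.20 − €8,301,500 = €5,216,788.20.
Degree of operating leverage = €13,518,288.20 / €5,216,788.20 = 2.5913.
So EBIT moves 2.5913 × (-22.1%) = -57.3%.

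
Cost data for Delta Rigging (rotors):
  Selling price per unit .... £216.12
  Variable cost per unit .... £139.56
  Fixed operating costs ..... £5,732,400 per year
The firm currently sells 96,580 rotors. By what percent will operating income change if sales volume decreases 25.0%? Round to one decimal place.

-111.2%

Total contribution margin = 96,580 × £76.56 = £7,394,164.80.
EBIT = £7,394,164.80 − £5,732,400 = £1,661,764.80.
DOL = contribution ÷ EBIT = £7,394,164.80 ÷ £1,661,764.80 = 4.4496.
So EBIT moves 4.4496 × (-25.0%) = -111.2%.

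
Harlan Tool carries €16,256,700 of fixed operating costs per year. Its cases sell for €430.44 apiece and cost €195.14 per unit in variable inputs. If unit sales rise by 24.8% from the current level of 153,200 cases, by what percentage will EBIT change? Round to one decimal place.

+45.2%

Total contribution margin = 153,200 × €235.30 = €36,047,960.00.
EBIT = €36,047,960.00 − €16,256,700 = €19,791,260.00.
So DOL = total CM / EBIT = €36,047,960.00 / €19,791,260.00 = 1.8214.
Operating income changes by 1.8214 × +24.8% = +45.2%.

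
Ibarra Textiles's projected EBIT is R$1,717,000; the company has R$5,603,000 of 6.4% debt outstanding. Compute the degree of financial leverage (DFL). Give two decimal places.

Annual interest charges come to R$358,592.00.
DFL = EBIT ÷ (EBIT − I) = R$1,717,000 ÷ (R$1,717,000 − R$358,592.00) = R$1,717,000 ÷ R$1,358,408.00 = 1.2640.

1.26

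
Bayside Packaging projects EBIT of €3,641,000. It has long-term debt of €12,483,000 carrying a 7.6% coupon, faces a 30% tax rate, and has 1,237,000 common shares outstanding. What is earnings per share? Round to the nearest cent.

Pre-tax income = €3,641,000 − €948,708.00 = €2,692,292.00.
Net income = €2,692,292.00 × (1 − 0.30) = €1,884,604.40.
EPS = €1,884,604.40 ÷ 1,237,000 = €1.52.

€1.52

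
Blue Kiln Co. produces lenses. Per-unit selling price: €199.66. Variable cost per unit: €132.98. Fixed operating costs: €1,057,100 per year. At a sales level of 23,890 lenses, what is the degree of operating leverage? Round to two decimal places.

At 23,890 units, contribution = 23,890 × €66.68 = €1,592,985.20.
Subtracting fixed costs: EBIT = €1,592,985.20 − €1,057,100 = €535,885.20.
DOL = contribution ÷ EBIT = €1,592,985.20 ÷ €535,885.20 = 2.9726.

2.97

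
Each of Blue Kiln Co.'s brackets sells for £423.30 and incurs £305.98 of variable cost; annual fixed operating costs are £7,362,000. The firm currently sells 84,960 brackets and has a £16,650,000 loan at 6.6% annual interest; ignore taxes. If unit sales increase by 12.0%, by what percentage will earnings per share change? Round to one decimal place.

+79.4%

Total contribution margin = 84,960 × £117.32 = £9,967,507.20.
Subtracting fixed costs: EBIT = £9,967,507.20 − £7,362,000 = £2,605,507.20.
After interest of £1,098,900.00, pre-tax earnings = £1,506,607.20.
Degree of combined leverage = contribution ÷ (EBIT − I) = £9,967,507.20 ÷ £1,506,607.20 = 6.6159.
EPS therefore changes by 6.6159 × (+12.0%) = +79.4%.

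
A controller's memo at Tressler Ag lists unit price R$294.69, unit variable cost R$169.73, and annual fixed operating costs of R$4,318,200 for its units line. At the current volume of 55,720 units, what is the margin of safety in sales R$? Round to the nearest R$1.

Contribution margin per unit = R$294.69 − R$169.73 = R$124.96. Break-even units = R$4,318,200 ÷ R$124.96 = 34,556.66; break-even revenue = 34,556.66 × R$294.69 = R$10,183,501.58.
Current sales = 55,720 × R$294.69 = R$16,420,126.80.
Margin of safety = R$16,420,126.80 − R$10,183,501.58 = R$6,236,625.

R$6,236,625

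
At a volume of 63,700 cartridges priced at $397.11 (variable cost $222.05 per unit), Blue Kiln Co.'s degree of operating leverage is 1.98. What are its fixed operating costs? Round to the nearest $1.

At 63,700 units, contribution = 63,700 × $175.06 = $11,151,322.00.
Since DOL = CM ÷ EBIT, EBIT = $11,151,322.00 ÷ 1.98 = $5,631,980.81.
And FC = contribution − EBIT = $11,151,322.00 − $5,631,980.81 = $5,519,341.

$5,519,341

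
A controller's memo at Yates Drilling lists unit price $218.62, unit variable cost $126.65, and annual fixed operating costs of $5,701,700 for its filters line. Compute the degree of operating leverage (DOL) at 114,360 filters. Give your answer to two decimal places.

At 114,360 units, contribution = 114,360 × $91.97 = $10,517,689.20.
EBIT = $10,517,689.20 − $5,701,700 = $4,815,989.20.
Degree of operating leverage = $10,517,689.20 / $4,815,989.20 = 2.1839.

2.18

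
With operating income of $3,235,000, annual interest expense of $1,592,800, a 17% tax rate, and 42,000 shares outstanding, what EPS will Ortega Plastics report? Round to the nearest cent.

Pre-tax income = $3,235,000 − $1,592,800.00 = $1,642,200.00.
After tax at 17%: net income = $1,642,200.00 × 0.83 = $1,363,026.00.
EPS = $1,363,026.00 ÷ 42,000 = $32.45.

$32.45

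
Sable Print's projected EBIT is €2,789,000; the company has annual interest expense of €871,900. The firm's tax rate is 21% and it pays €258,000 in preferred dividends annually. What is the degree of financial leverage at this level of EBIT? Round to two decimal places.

1.75

Interest = €871,900.00.
Preferred dividends grossed up pre-tax: €258,000 / (1 − 0.21) = €326,582.28.
DFL = EBIT ÷ [EBIT − I − D_p/(1−t)] = €2,789,000 ÷ [€2,789,000 − €871,900.00 − €326,582.28] = €2,789,000 ÷ €1,590,517.72 = 1.7535.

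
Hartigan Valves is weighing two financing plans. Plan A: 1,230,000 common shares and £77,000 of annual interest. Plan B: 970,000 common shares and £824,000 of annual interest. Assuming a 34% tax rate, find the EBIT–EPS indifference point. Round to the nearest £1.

Set EPS_A = EPS_B: (EBIT − £77,000)(1 − 0.34) ÷ 1,230,000 = (EBIT − £824,000)(1 − 0.34) ÷ 970,000.
The (1 − t) factor cancels: (EBIT − 77,000) × 970,000 = (EBIT − 824,000) × 1,230,000.
Solving, EBIT = (824,000·1,230,000 − 77,000·970,000) / (1,230,000 − 970,000) = 938,830,000,000 / 260,000 = 3,610,884.62.

£3,610,885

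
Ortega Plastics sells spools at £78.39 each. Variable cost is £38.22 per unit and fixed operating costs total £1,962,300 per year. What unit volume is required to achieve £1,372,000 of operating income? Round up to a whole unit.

Each unit contributes £78.39 − £38.22 = £40.17.
Units = (FC + target) / CM = (£1,962,300 + £1,372,000) / £40.17 = 83,004.73, so 83,005 spools.

83,005 spools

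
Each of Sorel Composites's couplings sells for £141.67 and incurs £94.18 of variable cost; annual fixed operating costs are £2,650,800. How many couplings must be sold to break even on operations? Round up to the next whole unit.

Unit CM = price − variable cost = £141.67 − £94.18 = £47.49.
Break-even Q = £2,650,800 / £47.49 = 55,818.07 → 55,819 couplings.

55,819 couplings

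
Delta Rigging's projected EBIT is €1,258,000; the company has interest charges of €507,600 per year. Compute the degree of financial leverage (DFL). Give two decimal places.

1.68

Annual interest charges come to €507,600.00.
Degree of financial leverage = EBIT / (EBIT − interest) = €1,258,000 / €750,400.00 = 1.6764.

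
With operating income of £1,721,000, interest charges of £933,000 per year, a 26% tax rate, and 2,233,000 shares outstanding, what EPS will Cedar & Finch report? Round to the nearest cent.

£0.26

Interest = £933,000.00, so EBT = £1,721,000 − £933,000.00 = £788,000.00.
Net income = £788,000.00 × (1 − 0.26) = £583,120.00.
EPS = £583,120.00 ÷ 2,233,000 = £0.26.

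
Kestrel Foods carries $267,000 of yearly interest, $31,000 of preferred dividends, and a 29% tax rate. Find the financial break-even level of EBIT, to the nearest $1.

Preferred dividends are paid after tax, so their pre-tax equivalent is $31,000 ÷ (1 − 0.29) = $43,661.97.
Financial break-even EBIT = interest + D_p ÷ (1 − t) = $267,000 + $43,661.97 = $310,661.97.

$310,662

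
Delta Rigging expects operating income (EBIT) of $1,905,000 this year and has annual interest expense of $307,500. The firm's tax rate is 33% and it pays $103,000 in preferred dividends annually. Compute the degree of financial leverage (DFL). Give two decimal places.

Interest = $307,500.00.
Preferred dividends grossed up pre-tax: $103,000 / (1 − 0.33) = $153,731.34.
DFL = EBIT ÷ [EBIT − I − D_p/(1−t)] = $1,905,000 ÷ [$1,905,000 − $307,500.00 − $153,731.34] = $1,905,000 ÷ $1,443,768.66 = 1.3195.

1.32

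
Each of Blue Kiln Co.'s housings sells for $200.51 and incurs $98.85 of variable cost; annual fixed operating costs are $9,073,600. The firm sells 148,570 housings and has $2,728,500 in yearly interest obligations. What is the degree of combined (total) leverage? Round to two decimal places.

4.57

Contribution at this volume is 148,570 × $101.66 = $15,103,626.20.
Operating income = contribution − fixed costs = $15,103,626.20 − $9,073,600 = $6,030,026.20. Interest = $2,728,500.00, so EBIT − I = $3,301,526.20.
Degree of total leverage = total CM / (EBIT − interest) = $15,103,626.20 / $3,301,526.20 = 4.5747.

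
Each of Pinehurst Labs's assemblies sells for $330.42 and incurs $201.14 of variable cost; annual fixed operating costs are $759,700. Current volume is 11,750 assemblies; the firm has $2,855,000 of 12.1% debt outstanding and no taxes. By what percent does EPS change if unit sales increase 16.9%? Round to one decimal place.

+62.0%

Contribution at this volume is 11,750 × $129.28 = $1,519,040.00.
Operating income = contribution − fixed costs = $1,519,040.00 − $759,700 = $759,340.00.
Interest = $345,455.00, so EBIT − I = $413,885.00.
DCL = total CM / (EBIT − I) = $1,519,040.00 / $413,885.00 = 3.6702.
%ΔEPS = DCL × %ΔSales = 3.6702 × +16.9% = +62.0%.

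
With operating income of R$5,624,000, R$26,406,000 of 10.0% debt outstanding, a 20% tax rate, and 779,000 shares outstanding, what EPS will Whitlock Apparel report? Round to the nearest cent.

R$3.06

Interest = R$2,640,600.00, so EBT = R$5,624,000 − R$2,640,600.00 = R$2,983,400.00.
Net income = R$2,983,400.00 × (1 − 0.20) = R$2,386,720.00.
EPS = R$2,386,720.00 ÷ 779,000 = R$3.06.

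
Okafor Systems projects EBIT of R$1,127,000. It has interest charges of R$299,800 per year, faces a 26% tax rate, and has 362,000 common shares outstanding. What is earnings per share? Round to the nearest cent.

Interest = R$299,800.00, so EBT = R$1,127,000 − R$299,800.00 = R$827,200.00.
After tax at 26%: net income = R$827,200.00 × 0.74 = R$612,128.00.
EPS = R$612,128.00 ÷ 362,000 = R$1.69.

R$1.69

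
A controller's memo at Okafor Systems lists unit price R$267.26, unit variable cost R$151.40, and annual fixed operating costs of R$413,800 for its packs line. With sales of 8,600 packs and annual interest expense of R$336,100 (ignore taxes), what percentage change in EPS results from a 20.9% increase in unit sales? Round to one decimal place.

+84.5%

At 8,600 units, contribution = 8,600 × R$115.86 = R$996,396.00.
Subtracting fixed costs: EBIT = R$996,396.00 − R$413,800 = R$582,596.00.
Interest = R$336,100.00, so EBIT − I = R$246,496.00.
DCL = total CM / (EBIT − I) = R$996,396.00 / R$246,496.00 = 4.0422.
%ΔEPS = DCL × %ΔSales = 4.0422 × +20.9% = +84.5%.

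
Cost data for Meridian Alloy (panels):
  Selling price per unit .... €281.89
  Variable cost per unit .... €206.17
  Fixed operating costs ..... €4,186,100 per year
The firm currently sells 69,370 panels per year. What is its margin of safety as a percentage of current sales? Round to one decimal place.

20.3%

Unit CM = price − variable cost = €281.89 − €206.17 = €75.72. Break-even units = €4,186,100 ÷ €75.72 = 55,283.94; break-even revenue = 55,283.94 × €281.89 = €15,583,990.08.
Actual sales revenue = 69,370 × €281.89 = €19,554,709.30.
Margin of safety = (€19,554,709.30 − €15,583,990.08) ÷ €19,554,709.30 = 20.3%.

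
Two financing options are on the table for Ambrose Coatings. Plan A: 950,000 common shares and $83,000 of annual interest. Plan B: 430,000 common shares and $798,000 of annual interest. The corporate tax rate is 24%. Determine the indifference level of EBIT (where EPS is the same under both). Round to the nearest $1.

At indifference, (EBIT − 83,000)(1 − t)/950,000 = (EBIT − 798,000)(1 − t)/430,000.
The (1 − t) factor cancels: (EBIT − 83,000) × 430,000 = (EBIT − 798,000) × 950,000.
EBIT × (950,000 − 430,000) = 798,000 × 950,000 − 83,000 × 430,000 = 722,410,000,000, so EBIT = 722,410,000,000 ÷ 520,000 = 1,389,250.00.

$1,389,250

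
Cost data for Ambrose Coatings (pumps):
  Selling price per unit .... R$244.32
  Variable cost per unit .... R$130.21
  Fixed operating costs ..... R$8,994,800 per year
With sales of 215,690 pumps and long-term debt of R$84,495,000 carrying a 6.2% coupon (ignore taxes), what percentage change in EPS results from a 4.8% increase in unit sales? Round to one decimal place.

+11.4%

At 215,690 units, contribution = 215,690 × R$114.11 = R$24,612,385.90.
Subtracting fixed costs: EBIT = R$24,612,385.90 − R$8,994,800 = R$15,617,585.90.
After interest of R$5,238,690.00, pre-tax earnings = R$10,378,895.90.
Degree of combined leverage = contribution ÷ (EBIT − I) = R$24,612,385.90 ÷ R$10,378,895.90 = 2.3714.
%ΔEPS = DCL × %ΔSales = 2.3714 × +4.8% = +11.4%.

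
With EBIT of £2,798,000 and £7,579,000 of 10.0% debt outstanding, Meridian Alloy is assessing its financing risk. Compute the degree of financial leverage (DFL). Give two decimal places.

Interest = £757,900.00.
DFL = EBIT ÷ (EBIT − I) = £2,798,000 ÷ (£2,798,000 − £757,900.00) = £2,798,000 ÷ £2,040,100.00 = 1.3715.

1.37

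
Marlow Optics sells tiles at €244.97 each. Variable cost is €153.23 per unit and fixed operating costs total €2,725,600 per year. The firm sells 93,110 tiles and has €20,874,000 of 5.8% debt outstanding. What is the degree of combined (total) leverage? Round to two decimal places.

1.85

Total contribution margin = 93,110 × €91.74 = €8,541,911.40.
EBIT = €8,541,911.40 − €2,725,600 = €5,816,311.40. Interest = €1,210,692.00, so EBIT − I = €4,605,619.40.
DCL = contribution ÷ (EBIT − I) = €8,541,911.40 ÷ €4,605,619.40 = 1.8547.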